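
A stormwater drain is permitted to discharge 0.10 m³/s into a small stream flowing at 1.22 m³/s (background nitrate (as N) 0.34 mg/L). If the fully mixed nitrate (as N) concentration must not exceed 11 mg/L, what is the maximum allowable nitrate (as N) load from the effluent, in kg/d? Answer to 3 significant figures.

Mass balance at the limit: 1.220·0.3400 + 0.1000·Cₑ = 1.320·11 → Cₑ = 141.1 mg/L.
Load = 0.1000 m³/s × 141.1 g/m³ × 86 400 s/d = 1219 kg/d.

1220 kg/d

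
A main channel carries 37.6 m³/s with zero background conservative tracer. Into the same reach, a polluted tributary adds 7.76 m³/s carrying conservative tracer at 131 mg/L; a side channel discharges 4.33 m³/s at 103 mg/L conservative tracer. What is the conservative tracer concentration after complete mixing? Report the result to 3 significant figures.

After mixing, C = (37.60·0 + 7.760·131.0 + 4.330·103.0) / 49.69 = 1463/49.69 = 29.43 mg/L.

29.4 mg/L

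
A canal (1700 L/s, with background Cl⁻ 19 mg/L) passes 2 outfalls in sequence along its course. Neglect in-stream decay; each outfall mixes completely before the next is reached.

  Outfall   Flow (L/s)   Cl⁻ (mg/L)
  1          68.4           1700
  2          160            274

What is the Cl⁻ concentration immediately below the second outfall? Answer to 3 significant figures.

Outfall 1: combined Q = 1768 L/s; C = (1700·19.00 + 68.40·1700)/1768 = 84.02 mg/L.
Outfall 2: combined Q = 1928 L/s; C = (1768·84.02 + 160.0·274.0)/1928 = 99.78 mg/L.

99.8 mg/L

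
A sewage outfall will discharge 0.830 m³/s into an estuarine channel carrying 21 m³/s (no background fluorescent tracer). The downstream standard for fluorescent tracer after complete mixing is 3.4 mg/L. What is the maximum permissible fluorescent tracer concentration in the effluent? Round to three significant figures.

89.4 mg/L

At the limit, (Qr·Cr + Qe·Cₑ)/(Qr + Qe) = 3.4:
Cₑ = (21.83·3.4 − 21.00·0) / 0.8300 = 89.42 mg/L.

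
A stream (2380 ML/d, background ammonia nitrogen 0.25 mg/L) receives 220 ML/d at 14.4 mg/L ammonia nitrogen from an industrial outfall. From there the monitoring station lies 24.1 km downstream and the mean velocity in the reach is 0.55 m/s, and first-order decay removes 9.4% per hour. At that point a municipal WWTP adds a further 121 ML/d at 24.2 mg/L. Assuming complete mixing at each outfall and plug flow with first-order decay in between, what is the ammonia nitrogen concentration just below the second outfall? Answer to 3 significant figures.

1.49 mg/L

Mass balance: C = (2380·0.2500 + 220.0·14.40) / 2600 = 3763/2600 = 1.447 mg/L; combined flow 2600 ML/d.
Travel time t = 24.1·1000 / 0.55 = 43820 s = 12.17 h.
9.4%/h lost → k = −ln(1 − 0.094) = 0.09872 h⁻¹.
First-order decay: C = 1.447·exp(−k·t) = 1.447·0.3007 = 0.4352 mg/L.
At the second outfall, C = (2600·0.4352 + 121.0·24.20) / (2600 + 121.0) = 1.492 mg/L.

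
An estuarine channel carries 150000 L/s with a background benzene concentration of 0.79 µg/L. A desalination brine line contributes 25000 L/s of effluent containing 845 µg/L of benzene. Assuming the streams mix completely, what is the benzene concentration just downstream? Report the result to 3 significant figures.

121 µg/L

After mixing, C = (150000·0.7900 + 25000·845.0) / 175000 = 21240000/175000 = 121.4 µg/L.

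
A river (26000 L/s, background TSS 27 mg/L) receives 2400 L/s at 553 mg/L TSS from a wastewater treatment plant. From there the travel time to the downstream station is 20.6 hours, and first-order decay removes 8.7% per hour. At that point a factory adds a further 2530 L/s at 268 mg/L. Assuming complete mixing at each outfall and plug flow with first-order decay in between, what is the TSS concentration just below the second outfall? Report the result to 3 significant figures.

Flow-weighted average: C = (26000·27.00 + 2400·553.0) / 28400 = 2029000/28400 = 71.45 mg/L; combined flow 28400 L/s.
8.7%/h lost → k = −ln(1 − 0.087) = 0.09102 h⁻¹.
Decay over the reach: 71.45·exp(−kt) = 71.45·0.1534 = 10.96 mg/L.
At the second outfall, C = (28400·10.96 + 2530·268.0) / (28400 + 2530) = 31.98 mg/L.

32.0 mg/L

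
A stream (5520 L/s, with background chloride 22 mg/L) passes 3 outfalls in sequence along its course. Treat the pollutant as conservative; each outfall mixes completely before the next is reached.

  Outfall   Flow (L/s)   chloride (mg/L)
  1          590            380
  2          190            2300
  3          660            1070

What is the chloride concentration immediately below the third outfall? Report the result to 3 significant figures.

After outfall 1: Q = 5520 + 590.0 = 6110 L/s; C = (5520·22.00 + 590.0·380.0)/6110 = 56.57 mg/L.
After outfall 2: Q = 6110 + 190.0 = 6300 L/s; C = (6110·56.57 + 190.0·2300)/6300 = 124.2 mg/L.
After outfall 3: Q = 6300 + 660.0 = 6960 L/s; C = (6300·124.2 + 660.0·1070)/6960 = 213.9 mg/L.

214 mg/L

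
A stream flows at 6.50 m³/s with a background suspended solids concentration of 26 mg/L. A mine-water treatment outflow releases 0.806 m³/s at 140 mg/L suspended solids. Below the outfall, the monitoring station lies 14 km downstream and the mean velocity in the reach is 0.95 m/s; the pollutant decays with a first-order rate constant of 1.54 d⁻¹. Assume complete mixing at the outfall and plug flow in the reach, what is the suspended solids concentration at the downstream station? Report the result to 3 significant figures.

Mixed concentration C = ΣQC/ΣQ = (6.500·26.00 + 0.8060·140.0) / 7.306 = 281.8/7.306 = 38.58 mg/L.
Travel time t = 14·1000 / 0.95 = 14740 s = 4.094 h.
After decay, C = 38.58 × e^(−kt) = 38.58 × 0.7690 = 29.67 mg/L.

29.7 mg/L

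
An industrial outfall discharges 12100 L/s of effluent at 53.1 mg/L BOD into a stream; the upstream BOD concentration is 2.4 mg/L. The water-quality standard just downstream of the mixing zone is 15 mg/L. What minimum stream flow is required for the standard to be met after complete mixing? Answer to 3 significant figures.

36600 L/s

Set C_mix = 15: (Q·2.400 + 12100·53.10) / (Q + 12100) = 15
→ Q = 12100·(53.10 − 15)/(15 − 2.400) = 36590 L/s.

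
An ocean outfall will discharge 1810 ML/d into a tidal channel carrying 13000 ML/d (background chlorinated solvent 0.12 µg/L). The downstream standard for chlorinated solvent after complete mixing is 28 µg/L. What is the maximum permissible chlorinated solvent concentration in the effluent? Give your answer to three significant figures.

228 µg/L

At the limit, (Qr·Cr + Qe·Cₑ)/(Qr + Qe) = 28:
Cₑ = (14810·28 − 13000·0.1200) / 1810 = 228.2 µg/L.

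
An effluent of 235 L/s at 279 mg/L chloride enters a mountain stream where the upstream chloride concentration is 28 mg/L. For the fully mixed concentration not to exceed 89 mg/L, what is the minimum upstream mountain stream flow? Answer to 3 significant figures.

Set C_mix = 89: (Q·28.00 + 235.0·279.0) / (Q + 235.0) = 89
→ Q = 235.0·(279.0 − 89)/(89 − 28.00) = 732.0 L/s.

732 L/s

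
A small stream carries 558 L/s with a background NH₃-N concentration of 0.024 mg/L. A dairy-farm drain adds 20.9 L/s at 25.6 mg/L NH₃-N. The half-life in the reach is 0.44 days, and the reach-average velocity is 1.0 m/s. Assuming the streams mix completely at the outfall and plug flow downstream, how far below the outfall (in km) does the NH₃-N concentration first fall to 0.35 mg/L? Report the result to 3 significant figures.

54.6 km

Flow-weighted average: C = (558.0·0.02400 + 20.90·25.60) / 578.9 = 548.4/578.9 = 0.9474 mg/L.
Half-life 0.44 d → k = ln 2 / 0.44 = 1.575 d⁻¹.
Set 0.9474·exp(−k·t) = 0.35 → t = ln(0.9474/0.35)/k = 54610 s = 15.17 h.
Distance = v·t = 1.0·54610 = 54610 m = 54.61 km.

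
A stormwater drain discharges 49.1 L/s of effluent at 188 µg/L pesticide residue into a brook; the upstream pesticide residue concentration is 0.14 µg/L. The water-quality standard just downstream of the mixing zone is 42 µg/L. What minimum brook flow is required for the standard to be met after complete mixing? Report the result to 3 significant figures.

171 L/s

Set C_mix = 42: (Q·0.1400 + 49.10·188.0) / (Q + 49.10) = 42
→ Q = 49.10·(188.0 − 42)/(42 − 0.1400) = 171.3 L/s.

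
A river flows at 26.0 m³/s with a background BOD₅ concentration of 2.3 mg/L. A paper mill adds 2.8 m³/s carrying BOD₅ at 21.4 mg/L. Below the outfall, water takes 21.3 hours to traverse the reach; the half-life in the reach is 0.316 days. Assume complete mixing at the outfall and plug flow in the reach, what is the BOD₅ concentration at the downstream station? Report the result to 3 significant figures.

Mass balance: C = (26.00·2.300 + 2.800·21.40) / 28.80 = 119.7/28.80 = 4.157 mg/L.
Half-life 0.316 d → k = ln 2 / 0.316 = 2.194 d⁻¹.
First-order decay: C = 4.157·exp(−k·t) = 4.157·0.1427 = 0.5934 mg/L.

0.593 mg/L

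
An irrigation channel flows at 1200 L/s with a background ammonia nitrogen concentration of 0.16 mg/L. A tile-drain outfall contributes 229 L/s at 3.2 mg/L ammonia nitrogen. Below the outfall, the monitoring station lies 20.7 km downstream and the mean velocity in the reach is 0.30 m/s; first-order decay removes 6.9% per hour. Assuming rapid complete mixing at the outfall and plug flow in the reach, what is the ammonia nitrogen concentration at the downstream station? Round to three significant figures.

Mass balance: C = (1200·0.1600 + 229.0·3.200) / 1429 = 924.8/1429 = 0.6472 mg/L.
Travel time t = 20.7·1000 / 0.30 = 69000 s = 19.17 h.
6.9%/h lost → k = −ln(1 − 0.069) = 0.07150 h⁻¹.
Decay over the reach: 0.6472·exp(−kt) = 0.6472·0.2540 = 0.1644 mg/L.

0.164 mg/L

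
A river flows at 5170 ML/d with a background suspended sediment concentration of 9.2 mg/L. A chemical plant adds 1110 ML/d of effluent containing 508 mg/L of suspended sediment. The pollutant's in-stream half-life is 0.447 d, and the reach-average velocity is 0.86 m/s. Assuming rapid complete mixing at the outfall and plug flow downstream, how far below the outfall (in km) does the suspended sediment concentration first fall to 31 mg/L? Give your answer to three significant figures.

54.8 km

Mixed concentration C = ΣQC/ΣQ = (5170·9.200 + 1110·508.0) / 6280 = 611400/6280 = 97.36 mg/L.
Half-life 0.447 d → k = ln 2 / 0.447 = 1.551 d⁻¹.
Set 97.36·exp(−k·t) = 31 → t = ln(97.36/31)/k = 63770 s = 17.71 h.
Distance = v·t = 0.86·63770 = 54840 m = 54.84 km.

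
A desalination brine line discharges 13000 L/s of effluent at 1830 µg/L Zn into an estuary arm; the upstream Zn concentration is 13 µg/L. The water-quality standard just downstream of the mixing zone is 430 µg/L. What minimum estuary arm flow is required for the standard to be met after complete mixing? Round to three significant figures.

Set C_mix = 430: (Q·13.00 + 13000·1830) / (Q + 13000) = 430
→ Q = 13000·(1830 − 430)/(430 − 13.00) = 43650 L/s.

43600 L/s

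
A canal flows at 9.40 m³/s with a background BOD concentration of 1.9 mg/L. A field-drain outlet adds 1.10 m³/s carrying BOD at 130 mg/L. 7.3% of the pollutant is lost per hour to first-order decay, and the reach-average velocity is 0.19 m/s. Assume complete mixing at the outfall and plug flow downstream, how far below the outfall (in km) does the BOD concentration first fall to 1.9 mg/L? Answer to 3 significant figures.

Mixed concentration C = ΣQC/ΣQ = (9.400·1.900 + 1.100·130.0) / 10.50 = 160.9/10.50 = 15.32 mg/L.
7.3%/h lost → k = −ln(1 − 0.073) = 0.07580 h⁻¹.
Set 15.32·exp(−k·t) = 1.9 → t = ln(15.32/1.9)/k = 99130 s = 27.54 h.
Distance = v·t = 0.19·99130 = 18830 m = 18.83 km.

18.8 km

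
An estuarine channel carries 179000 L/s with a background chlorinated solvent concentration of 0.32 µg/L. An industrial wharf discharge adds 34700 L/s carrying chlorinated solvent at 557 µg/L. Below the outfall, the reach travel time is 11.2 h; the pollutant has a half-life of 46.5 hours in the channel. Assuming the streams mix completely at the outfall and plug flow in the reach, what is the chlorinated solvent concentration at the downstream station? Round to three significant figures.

Mixed concentration C = ΣQC/ΣQ = (179000·0.3200 + 34700·557.0) / 213700 = 19390000/213700 = 90.71 µg/L.
Half-life 46.5 h → k = ln 2 / 46.5 = 0.01491 h⁻¹ = 0.3578 d⁻¹.
First-order decay: C = 90.71·exp(−k·t) = 90.71·0.8462 = 76.76 µg/L.

76.8 µg/L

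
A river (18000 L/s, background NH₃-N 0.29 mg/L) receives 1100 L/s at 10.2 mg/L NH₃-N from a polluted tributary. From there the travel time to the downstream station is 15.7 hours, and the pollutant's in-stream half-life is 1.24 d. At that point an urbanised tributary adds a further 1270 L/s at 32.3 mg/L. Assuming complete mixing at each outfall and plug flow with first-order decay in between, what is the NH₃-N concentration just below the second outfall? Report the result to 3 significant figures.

Flow-weighted average: C = (18000·0.2900 + 1100·10.20) / 19100 = 16440/19100 = 0.8607 mg/L; combined flow 19100 L/s.
Half-life 1.24 d → k = ln 2 / 1.24 = 0.5590 d⁻¹.
After decay, C = 0.8607 × e^(−kt) = 0.8607 × 0.6937 = 0.5971 mg/L.
At the second outfall, C = (19100·0.5971 + 1270·32.30) / (19100 + 1270) = 2.574 mg/L.

2.57 mg/L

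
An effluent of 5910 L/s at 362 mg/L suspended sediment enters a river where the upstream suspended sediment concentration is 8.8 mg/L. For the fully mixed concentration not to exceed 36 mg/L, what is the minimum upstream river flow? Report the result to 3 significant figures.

Set C_mix = 36: (Q·8.800 + 5910·362.0) / (Q + 5910) = 36
→ Q = 5910·(362.0 − 36)/(36 − 8.800) = 70830 L/s.

70800 L/s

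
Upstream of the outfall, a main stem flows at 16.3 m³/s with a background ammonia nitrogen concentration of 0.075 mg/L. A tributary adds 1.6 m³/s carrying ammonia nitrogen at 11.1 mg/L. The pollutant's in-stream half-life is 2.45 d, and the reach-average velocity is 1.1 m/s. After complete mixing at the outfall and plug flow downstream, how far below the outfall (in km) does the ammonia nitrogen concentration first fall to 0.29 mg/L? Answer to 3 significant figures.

Conservation of mass: C = (16.30·0.07500 + 1.600·11.10) / 17.90 = 18.98/17.90 = 1.060 mg/L.
Half-life 2.45 d → k = ln 2 / 2.45 = 0.2829 d⁻¹.
Set 1.060·exp(−k·t) = 0.29 → t = ln(1.060/0.29)/k = 396000 s = 110.0 h.
Distance = v·t = 1.1·396000 = 435600 m = 435.6 km.

436 km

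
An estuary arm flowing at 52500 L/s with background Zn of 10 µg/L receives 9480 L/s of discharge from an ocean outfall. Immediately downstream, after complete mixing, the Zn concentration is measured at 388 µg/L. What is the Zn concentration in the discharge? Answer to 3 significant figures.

2480 µg/L

Mass balance: 52500·10.00 + 9480·Cₑ = 61980·388.0
→ Cₑ = (61980·388.0 − 52500·10.00) / 9480 = 2481 µg/L.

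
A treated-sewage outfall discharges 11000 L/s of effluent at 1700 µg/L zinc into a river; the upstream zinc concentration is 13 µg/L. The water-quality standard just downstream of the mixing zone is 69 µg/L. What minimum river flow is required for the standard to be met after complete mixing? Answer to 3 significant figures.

320000 L/s

Set C_mix = 69: (Q·13.00 + 11000·1700) / (Q + 11000) = 69
→ Q = 11000·(1700 − 69)/(69 − 13.00) = 320400 L/s.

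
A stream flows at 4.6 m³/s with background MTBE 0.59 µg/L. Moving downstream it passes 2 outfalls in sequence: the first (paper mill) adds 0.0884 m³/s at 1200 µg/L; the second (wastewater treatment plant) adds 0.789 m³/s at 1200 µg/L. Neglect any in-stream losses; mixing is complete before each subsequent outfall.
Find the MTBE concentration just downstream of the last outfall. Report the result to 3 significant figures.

Below outfall 1: Q → 4.688 m³/s, C = (4.600·0.5900 + 0.08840·1200)/4.688 = 23.20 µg/L.
Below outfall 2: Q → 5.477 m³/s, C = (4.688·23.20 + 0.7890·1200)/5.477 = 192.7 µg/L.

193 µg/L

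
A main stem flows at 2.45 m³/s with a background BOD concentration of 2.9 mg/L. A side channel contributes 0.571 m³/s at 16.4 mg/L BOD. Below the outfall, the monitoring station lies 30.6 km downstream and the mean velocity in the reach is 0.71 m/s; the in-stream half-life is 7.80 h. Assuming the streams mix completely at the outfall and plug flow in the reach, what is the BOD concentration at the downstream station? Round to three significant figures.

1.88 mg/L

Flow-weighted average: C = (2.450·2.900 + 0.5710·16.40) / 3.021 = 16.47/3.021 = 5.452 mg/L.
Travel time t = 30.6·1000 / 0.71 = 43100 s = 11.97 h.
Half-life 7.80 h → k = ln 2 / 7.80 = 0.08887 h⁻¹ = 2.133 d⁻¹.
Decay over the reach: 5.452·exp(−kt) = 5.452·0.3451 = 1.881 mg/L.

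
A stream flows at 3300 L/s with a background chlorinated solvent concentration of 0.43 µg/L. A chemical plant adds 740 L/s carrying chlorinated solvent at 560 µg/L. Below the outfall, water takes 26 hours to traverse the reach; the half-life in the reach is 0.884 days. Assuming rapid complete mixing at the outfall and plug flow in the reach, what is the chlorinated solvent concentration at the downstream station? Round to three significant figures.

44.0 µg/L

Conservation of mass: C = (3300·0.4300 + 740.0·560.0) / 4040 = 415800/4040 = 102.9 µg/L.
Half-life 0.884 d → k = ln 2 / 0.884 = 0.7841 d⁻¹.
First-order decay: C = 102.9·exp(−k·t) = 102.9·0.4277 = 44.02 µg/L.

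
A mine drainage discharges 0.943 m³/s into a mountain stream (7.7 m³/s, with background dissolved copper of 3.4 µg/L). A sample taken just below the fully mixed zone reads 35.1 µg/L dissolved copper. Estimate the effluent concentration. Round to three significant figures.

Mass balance: 7.700·3.400 + 0.9430·Cₑ = 8.643·35.10
→ Cₑ = (8.643·35.10 − 7.700·3.400) / 0.9430 = 293.9 µg/L.

294 µg/L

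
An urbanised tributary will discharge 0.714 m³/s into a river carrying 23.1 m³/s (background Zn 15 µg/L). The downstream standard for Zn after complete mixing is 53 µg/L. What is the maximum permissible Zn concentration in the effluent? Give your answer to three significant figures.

At the limit, (Qr·Cr + Qe·Cₑ)/(Qr + Qe) = 53:
Cₑ = (23.81·53 − 23.10·15.00) / 0.7140 = 1282 µg/L.

1280 µg/L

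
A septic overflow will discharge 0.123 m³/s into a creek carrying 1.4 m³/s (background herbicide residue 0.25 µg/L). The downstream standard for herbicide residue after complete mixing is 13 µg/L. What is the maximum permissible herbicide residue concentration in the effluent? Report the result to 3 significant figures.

158 µg/L

At the limit, (Qr·Cr + Qe·Cₑ)/(Qr + Qe) = 13:
Cₑ = (1.523·13 − 1.400·0.2500) / 0.1230 = 158.1 µg/L.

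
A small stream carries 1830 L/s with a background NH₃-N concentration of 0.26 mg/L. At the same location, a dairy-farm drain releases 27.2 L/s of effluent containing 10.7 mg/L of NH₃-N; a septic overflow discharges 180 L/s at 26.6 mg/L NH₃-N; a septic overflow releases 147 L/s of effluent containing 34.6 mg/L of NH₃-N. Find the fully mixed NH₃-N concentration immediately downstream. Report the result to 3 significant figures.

4.87 mg/L

Conservation of mass: C = (1830·0.2600 + 27.20·10.70 + 180.0·26.60 + 147.0·34.60) / 2184 = 10640/2184 = 4.872 mg/L.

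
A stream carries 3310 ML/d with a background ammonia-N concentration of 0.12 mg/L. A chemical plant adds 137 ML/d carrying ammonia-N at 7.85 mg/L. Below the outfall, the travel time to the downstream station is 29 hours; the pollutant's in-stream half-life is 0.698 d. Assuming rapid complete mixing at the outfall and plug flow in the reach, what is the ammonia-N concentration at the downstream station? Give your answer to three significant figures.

Mass balance: C = (3310·0.1200 + 137.0·7.850) / 3447 = 1473/3447 = 0.4272 mg/L.
Half-life 0.698 d → k = ln 2 / 0.698 = 0.9930 d⁻¹.
After decay, C = 0.4272 × e^(−kt) = 0.4272 × 0.3012 = 0.1287 mg/L.

0.129 mg/L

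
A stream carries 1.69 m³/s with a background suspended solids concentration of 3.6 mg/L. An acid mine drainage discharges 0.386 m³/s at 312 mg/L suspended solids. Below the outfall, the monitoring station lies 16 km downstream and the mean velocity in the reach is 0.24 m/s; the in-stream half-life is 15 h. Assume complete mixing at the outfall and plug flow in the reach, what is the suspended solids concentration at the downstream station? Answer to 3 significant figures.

25.9 mg/L

Mixed concentration C = ΣQC/ΣQ = (1.690·3.600 + 0.3860·312.0) / 2.076 = 126.5/2.076 = 60.94 mg/L.
Travel time t = 16·1000 / 0.24 = 66670 s = 18.52 h.
Half-life 15 h → k = ln 2 / 15 = 0.04621 h⁻¹ = 1.109 d⁻¹.
Decay over the reach: 60.94·exp(−kt) = 60.94·0.4250 = 25.90 mg/L.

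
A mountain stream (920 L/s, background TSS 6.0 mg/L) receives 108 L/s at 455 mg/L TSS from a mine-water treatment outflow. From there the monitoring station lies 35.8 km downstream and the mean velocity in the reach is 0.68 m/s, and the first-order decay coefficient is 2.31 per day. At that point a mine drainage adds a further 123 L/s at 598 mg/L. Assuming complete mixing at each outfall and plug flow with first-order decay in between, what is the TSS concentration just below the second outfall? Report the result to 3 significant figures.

75.5 mg/L

Flow-weighted average: C = (920.0·6.000 + 108.0·455.0) / 1028 = 54660/1028 = 53.17 mg/L; combined flow 1028 L/s.
Travel time t = 35.8·1000 / 0.68 = 52650 s = 14.62 h.
First-order decay: C = 53.17·exp(−k·t) = 53.17·0.2447 = 13.01 mg/L.
Second outfall: C = (1028·13.01 + 123.0·598.0)/1151 = 75.53 mg/L.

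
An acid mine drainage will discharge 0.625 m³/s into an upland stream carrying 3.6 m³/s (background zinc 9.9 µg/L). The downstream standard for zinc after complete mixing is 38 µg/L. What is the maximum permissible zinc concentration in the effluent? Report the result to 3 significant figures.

200 µg/L

At the limit, (Qr·Cr + Qe·Cₑ)/(Qr + Qe) = 38:
Cₑ = (4.225·38 − 3.600·9.900) / 0.6250 = 199.9 µg/L.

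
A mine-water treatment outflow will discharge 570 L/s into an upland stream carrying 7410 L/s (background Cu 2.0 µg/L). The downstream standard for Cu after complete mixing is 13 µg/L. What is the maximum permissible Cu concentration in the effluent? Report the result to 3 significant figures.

At the limit, (Qr·Cr + Qe·Cₑ)/(Qr + Qe) = 13:
Cₑ = (7980·13 − 7410·2.000) / 570.0 = 156.0 µg/L.

156 µg/L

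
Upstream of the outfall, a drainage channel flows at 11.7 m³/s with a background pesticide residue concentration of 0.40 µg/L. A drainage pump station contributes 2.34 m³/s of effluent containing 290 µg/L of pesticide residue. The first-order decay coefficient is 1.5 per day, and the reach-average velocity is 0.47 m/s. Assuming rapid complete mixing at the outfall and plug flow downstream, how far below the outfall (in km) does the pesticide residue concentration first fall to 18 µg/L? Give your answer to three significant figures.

26.9 km

Mixed concentration C = ΣQC/ΣQ = (11.70·0.4000 + 2.340·290.0) / 14.04 = 683.3/14.04 = 48.67 µg/L.
Set 48.67·exp(−k·t) = 18 → t = ln(48.67/18)/k = 57290 s = 15.91 h.
Distance = v·t = 0.47·57290 = 26930 m = 26.93 km.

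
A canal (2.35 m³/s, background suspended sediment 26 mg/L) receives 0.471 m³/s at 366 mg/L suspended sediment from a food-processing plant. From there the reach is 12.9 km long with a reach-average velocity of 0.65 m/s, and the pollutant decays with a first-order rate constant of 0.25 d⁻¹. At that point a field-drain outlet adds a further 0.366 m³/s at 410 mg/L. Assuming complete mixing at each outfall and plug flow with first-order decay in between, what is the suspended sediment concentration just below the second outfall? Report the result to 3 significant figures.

Mixed concentration C = ΣQC/ΣQ = (2.350·26.00 + 0.4710·366.0) / 2.821 = 233.5/2.821 = 82.77 mg/L; combined flow 2.821 m³/s.
Travel time t = 12.9·1000 / 0.65 = 19850 s = 5.513 h.
Decay over the reach: 82.77·exp(−kt) = 82.77·0.9442 = 78.15 mg/L.
At the second outfall, C = (2.821·78.15 + 0.3660·410.0) / (2.821 + 0.3660) = 116.3 mg/L.

116 mg/L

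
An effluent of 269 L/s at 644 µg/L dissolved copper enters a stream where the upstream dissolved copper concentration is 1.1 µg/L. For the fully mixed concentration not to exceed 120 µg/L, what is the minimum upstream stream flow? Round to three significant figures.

Set C_mix = 120: (Q·1.100 + 269.0·644.0) / (Q + 269.0) = 120
→ Q = 269.0·(644.0 − 120)/(120 − 1.100) = 1186 L/s.

1190 L/s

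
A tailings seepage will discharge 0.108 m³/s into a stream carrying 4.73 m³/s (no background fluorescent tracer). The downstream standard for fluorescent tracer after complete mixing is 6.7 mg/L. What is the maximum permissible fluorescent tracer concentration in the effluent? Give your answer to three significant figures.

300 mg/L

At the limit, (Qr·Cr + Qe·Cₑ)/(Qr + Qe) = 6.7:
Cₑ = (4.838·6.7 − 4.730·0) / 0.1080 = 300.1 mg/L.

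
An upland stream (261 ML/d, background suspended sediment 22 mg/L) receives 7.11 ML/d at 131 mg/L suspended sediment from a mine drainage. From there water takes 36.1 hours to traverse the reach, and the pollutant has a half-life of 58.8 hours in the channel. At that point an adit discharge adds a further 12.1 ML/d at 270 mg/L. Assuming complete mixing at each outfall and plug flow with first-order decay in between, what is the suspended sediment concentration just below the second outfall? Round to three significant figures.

27.2 mg/L

After mixing, C = (261.0·22.00 + 7.110·131.0) / 268.1 = 6673/268.1 = 24.89 mg/L; combined flow 268.1 ML/d.
Half-life 58.8 h → k = ln 2 / 58.8 = 0.01179 h⁻¹ = 0.2829 d⁻¹.
First-order decay: C = 24.89·exp(−k·t) = 24.89·0.6534 = 16.26 mg/L.
Second outfall: C = (268.1·16.26 + 12.10·270.0)/280.2 = 27.22 mg/L.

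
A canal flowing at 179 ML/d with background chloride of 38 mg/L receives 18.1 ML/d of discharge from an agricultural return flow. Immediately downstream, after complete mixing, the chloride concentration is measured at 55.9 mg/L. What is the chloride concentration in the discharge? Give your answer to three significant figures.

Mass balance: 179.0·38.00 + 18.10·Cₑ = 197.1·55.90
→ Cₑ = (197.1·55.90 − 179.0·38.00) / 18.10 = 232.9 mg/L.

233 mg/L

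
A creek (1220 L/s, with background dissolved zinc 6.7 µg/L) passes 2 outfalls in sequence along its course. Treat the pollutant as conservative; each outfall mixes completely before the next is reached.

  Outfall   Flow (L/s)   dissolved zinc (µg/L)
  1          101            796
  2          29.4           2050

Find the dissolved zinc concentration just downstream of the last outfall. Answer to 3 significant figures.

After outfall 1: Q = 1220 + 101.0 = 1321 L/s; C = (1220·6.700 + 101.0·796.0)/1321 = 67.05 µg/L.
After outfall 2: Q = 1321 + 29.40 = 1350 L/s; C = (1321·67.05 + 29.40·2050)/1350 = 110.2 µg/L.

110 µg/L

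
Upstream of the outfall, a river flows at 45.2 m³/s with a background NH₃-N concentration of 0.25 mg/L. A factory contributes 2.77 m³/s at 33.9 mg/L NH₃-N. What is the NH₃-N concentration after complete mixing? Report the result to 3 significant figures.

Mixed concentration C = ΣQC/ΣQ = (45.20·0.2500 + 2.770·33.90) / 47.97 = 105.2/47.97 = 2.193 mg/L.

2.19 mg/L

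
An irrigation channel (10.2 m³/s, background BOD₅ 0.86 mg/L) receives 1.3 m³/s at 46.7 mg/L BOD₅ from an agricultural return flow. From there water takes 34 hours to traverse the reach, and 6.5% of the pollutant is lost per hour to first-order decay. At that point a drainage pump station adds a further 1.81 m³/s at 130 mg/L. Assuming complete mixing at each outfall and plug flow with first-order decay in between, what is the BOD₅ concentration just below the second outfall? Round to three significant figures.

After mixing, C = (10.20·0.8600 + 1.300·46.70) / 11.50 = 69.48/11.50 = 6.042 mg/L; combined flow 11.50 m³/s.
6.5%/h lost → k = −ln(1 − 0.065) = 0.06721 h⁻¹.
Decay over the reach: 6.042·exp(−kt) = 6.042·0.1018 = 0.6149 mg/L.
At the second outfall, C = (11.50·0.6149 + 1.810·130.0) / (11.50 + 1.810) = 18.21 mg/L.

18.2 mg/L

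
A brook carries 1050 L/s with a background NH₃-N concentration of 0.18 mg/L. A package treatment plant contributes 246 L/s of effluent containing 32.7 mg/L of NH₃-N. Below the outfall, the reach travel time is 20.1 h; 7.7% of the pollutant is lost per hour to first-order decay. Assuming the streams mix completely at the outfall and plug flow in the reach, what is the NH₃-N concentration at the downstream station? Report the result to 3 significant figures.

After mixing, C = (1050·0.1800 + 246.0·32.70) / 1296 = 8233/1296 = 6.353 mg/L.
7.7%/h lost → k = −ln(1 − 0.077) = 0.08013 h⁻¹.
After decay, C = 6.353 × e^(−kt) = 6.353 × 0.1998 = 1.269 mg/L.

1.27 mg/L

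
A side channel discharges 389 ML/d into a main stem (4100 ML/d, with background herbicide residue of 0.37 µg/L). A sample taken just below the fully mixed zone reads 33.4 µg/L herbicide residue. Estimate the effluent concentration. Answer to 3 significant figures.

382 µg/L

Mass balance: 4100·0.3700 + 389.0·Cₑ = 4489·33.40
→ Cₑ = (4489·33.40 − 4100·0.3700) / 389.0 = 381.5 µg/L.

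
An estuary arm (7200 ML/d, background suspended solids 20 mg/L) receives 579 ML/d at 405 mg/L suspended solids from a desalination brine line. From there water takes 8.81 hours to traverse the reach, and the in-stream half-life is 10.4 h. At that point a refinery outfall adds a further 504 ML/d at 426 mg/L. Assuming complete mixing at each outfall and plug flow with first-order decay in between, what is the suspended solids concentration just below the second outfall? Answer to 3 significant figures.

Conservation of mass: C = (7200·20.00 + 579.0·405.0) / 7779 = 378500/7779 = 48.66 mg/L; combined flow 7779 ML/d.
Half-life 10.4 h → k = ln 2 / 10.4 = 0.06665 h⁻¹ = 1.600 d⁻¹.
Applying C = C₀e^(−kt): 48.66 × 0.5559 = 27.05 mg/L.
At the second outfall, C = (7779·27.05 + 504.0·426.0) / (7779 + 504.0) = 51.32 mg/L.

51.3 mg/L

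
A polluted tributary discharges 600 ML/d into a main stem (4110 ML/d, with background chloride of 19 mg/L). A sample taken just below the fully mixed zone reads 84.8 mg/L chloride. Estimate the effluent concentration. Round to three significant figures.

536 mg/L

Mass balance: 4110·19.00 + 600.0·Cₑ = 4710·84.80
→ Cₑ = (4710·84.80 − 4110·19.00) / 600.0 = 535.5 mg/L.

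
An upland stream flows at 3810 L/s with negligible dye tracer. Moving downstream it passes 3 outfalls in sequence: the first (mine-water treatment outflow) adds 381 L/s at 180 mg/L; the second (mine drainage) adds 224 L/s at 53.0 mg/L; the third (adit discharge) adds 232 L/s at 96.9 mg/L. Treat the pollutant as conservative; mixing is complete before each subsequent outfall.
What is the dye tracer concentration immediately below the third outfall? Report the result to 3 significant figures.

Below outfall 1: Q → 4191 L/s, C = (3810·0 + 381.0·180.0)/4191 = 16.36 mg/L.
Below outfall 2: Q → 4415 L/s, C = (4191·16.36 + 224.0·53.00)/4415 = 18.22 mg/L.
Below outfall 3: Q → 4647 L/s, C = (4415·18.22 + 232.0·96.90)/4647 = 22.15 mg/L.

22.2 mg/L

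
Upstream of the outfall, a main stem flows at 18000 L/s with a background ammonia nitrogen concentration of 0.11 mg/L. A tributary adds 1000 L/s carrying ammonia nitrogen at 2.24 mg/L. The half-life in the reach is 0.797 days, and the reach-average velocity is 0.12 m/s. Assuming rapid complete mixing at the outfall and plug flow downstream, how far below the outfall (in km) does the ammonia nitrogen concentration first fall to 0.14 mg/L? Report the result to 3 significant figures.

5.50 km

Mixed concentration C = ΣQC/ΣQ = (18000·0.1100 + 1000·2.240) / 19000 = 4220/19000 = 0.2221 mg/L.
Half-life 0.797 d → k = ln 2 / 0.797 = 0.8697 d⁻¹.
Set 0.2221·exp(−k·t) = 0.14 → t = ln(0.2221/0.14)/k = 45850 s = 12.74 h.
Distance = v·t = 0.12·45850 = 5502 m = 5.502 km.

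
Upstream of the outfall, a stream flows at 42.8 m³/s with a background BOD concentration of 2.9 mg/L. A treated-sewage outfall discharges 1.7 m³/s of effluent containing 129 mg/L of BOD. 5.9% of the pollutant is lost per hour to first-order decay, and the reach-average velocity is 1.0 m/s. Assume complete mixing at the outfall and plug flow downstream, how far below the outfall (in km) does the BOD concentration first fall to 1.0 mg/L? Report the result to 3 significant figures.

Mixed concentration C = ΣQC/ΣQ = (42.80·2.900 + 1.700·129.0) / 44.50 = 343.4/44.50 = 7.717 mg/L.
5.9%/h lost → k = −ln(1 − 0.059) = 0.06081 h⁻¹.
Set 7.717·exp(−k·t) = 1.0 → t = ln(7.717/1.0)/k = 121000 s = 33.60 h.
Distance = v·t = 1.0·121000 = 121000 m = 121.0 km.

121 km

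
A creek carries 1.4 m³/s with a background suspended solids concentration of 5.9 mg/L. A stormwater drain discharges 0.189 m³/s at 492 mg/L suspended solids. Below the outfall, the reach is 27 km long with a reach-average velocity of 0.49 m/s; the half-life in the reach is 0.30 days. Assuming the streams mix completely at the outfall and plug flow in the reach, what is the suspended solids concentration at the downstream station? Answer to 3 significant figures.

14.6 mg/L

Mixed concentration C = ΣQC/ΣQ = (1.400·5.900 + 0.1890·492.0) / 1.589 = 101.2/1.589 = 63.72 mg/L.
Travel time t = 27·1000 / 0.49 = 55100 s = 15.31 h.
Half-life 0.30 d → k = ln 2 / 0.30 = 2.310 d⁻¹.
Applying C = C₀e^(−kt): 63.72 × 0.2291 = 14.60 mg/L.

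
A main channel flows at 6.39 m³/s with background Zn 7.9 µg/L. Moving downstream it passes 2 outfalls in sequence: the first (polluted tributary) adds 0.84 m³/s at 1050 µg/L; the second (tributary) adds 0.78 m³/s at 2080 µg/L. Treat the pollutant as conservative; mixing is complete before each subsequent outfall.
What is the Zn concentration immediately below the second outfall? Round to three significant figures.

319 µg/L

Outfall 1: combined Q = 7.230 m³/s; C = (6.390·7.900 + 0.8400·1050)/7.230 = 129.0 µg/L.
Outfall 2: combined Q = 8.010 m³/s; C = (7.230·129.0 + 0.7800·2080)/8.010 = 319.0 µg/L.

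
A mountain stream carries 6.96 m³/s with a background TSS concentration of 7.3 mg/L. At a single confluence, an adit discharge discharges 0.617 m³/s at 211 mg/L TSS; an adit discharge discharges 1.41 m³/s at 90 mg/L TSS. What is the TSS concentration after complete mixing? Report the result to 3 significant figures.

34.3 mg/L

Conservation of mass: C = (6.960·7.300 + 0.6170·211.0 + 1.410·90.00) / 8.987 = 307.9/8.987 = 34.26 mg/L.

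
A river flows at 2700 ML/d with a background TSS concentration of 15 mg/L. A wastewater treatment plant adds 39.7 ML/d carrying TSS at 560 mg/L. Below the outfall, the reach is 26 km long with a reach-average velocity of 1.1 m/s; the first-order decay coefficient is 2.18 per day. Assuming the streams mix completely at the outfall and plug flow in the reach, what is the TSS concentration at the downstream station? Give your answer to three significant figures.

Mixed concentration C = ΣQC/ΣQ = (2700·15.00 + 39.70·560.0) / 2740 = 62730/2740 = 22.90 mg/L.
Travel time t = 26·1000 / 1.1 = 23640 s = 6.566 h.
After decay, C = 22.90 × e^(−kt) = 22.90 × 0.5508 = 12.61 mg/L.

12.6 mg/L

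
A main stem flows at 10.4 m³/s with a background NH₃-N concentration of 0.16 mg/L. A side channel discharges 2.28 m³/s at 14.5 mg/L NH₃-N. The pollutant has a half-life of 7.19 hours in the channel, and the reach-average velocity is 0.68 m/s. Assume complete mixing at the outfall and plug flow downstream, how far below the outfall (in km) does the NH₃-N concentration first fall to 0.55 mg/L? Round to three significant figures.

40.8 km

Flow-weighted average: C = (10.40·0.1600 + 2.280·14.50) / 12.68 = 34.72/12.68 = 2.738 mg/L.
Half-life 7.19 h → k = ln 2 / 7.19 = 0.09640 h⁻¹ = 2.314 d⁻¹.
Set 2.738·exp(−k·t) = 0.55 → t = ln(2.738/0.55)/k = 59940 s = 16.65 h.
Distance = v·t = 0.68·59940 = 40760 m = 40.76 km.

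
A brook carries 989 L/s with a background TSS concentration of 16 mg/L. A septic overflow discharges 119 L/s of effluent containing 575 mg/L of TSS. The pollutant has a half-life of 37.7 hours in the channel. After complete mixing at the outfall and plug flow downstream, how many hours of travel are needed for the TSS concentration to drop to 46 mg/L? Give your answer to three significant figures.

27.3 h

After mixing, C = (989.0·16.00 + 119.0·575.0) / 1108 = 84250/1108 = 76.04 mg/L.
Half-life 37.7 h → k = ln 2 / 37.7 = 0.01839 h⁻¹ = 0.4413 d⁻¹.
76.04·exp(−k·t) = 46 → t = ln(76.04/46)/k = 98410 s = 27.34 h.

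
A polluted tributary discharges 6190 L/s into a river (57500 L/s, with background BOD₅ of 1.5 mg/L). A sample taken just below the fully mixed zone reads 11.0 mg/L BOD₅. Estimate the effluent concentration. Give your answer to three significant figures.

99.2 mg/L

Mass balance: 57500·1.500 + 6190·Cₑ = 63690·11.00
→ Cₑ = (63690·11.00 − 57500·1.500) / 6190 = 99.25 mg/L.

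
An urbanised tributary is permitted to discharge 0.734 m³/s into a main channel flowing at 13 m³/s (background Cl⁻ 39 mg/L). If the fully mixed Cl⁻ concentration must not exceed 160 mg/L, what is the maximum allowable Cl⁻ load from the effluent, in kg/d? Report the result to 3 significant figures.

Mass balance at the limit: 13.00·39.00 + 0.7340·Cₑ = 13.73·160 → Cₑ = 2303 mg/L.
Load = 0.7340 m³/s × 2303 g/m³ × 86 400 s/d = 146100 kg/d.

146000 kg/d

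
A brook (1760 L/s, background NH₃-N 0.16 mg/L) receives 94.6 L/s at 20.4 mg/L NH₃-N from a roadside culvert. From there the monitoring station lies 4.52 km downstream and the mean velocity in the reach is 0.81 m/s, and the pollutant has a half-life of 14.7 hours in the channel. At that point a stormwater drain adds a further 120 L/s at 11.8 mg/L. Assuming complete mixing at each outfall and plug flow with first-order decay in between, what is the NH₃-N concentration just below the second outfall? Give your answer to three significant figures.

1.76 mg/L

Mixed concentration C = ΣQC/ΣQ = (1760·0.1600 + 94.60·20.40) / 1855 = 2211/1855 = 1.192 mg/L; combined flow 1855 L/s.
Travel time t = 4.52·1000 / 0.81 = 5580 s = 1.550 h.
Half-life 14.7 h → k = ln 2 / 14.7 = 0.04715 h⁻¹ = 1.132 d⁻¹.
First-order decay: C = 1.192·exp(−k·t) = 1.192·0.9295 = 1.108 mg/L.
At the second outfall, C = (1855·1.108 + 120.0·11.80) / (1855 + 120.0) = 1.758 mg/L.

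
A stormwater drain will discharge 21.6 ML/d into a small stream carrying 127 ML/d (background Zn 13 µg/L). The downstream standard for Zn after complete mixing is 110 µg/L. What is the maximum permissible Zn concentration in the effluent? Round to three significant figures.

At the limit, (Qr·Cr + Qe·Cₑ)/(Qr + Qe) = 110:
Cₑ = (148.6·110 − 127.0·13.00) / 21.60 = 680.3 µg/L.

680 µg/L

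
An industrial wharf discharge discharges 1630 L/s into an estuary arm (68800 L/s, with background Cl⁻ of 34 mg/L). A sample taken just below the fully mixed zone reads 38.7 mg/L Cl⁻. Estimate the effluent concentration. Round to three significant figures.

Mass balance: 68800·34.00 + 1630·Cₑ = 70430·38.70
→ Cₑ = (70430·38.70 − 68800·34.00) / 1630 = 237.1 mg/L.

237 mg/L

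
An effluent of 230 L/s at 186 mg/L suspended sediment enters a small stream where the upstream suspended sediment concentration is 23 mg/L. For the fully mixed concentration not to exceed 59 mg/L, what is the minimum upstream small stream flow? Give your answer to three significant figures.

Set C_mix = 59: (Q·23.00 + 230.0·186.0) / (Q + 230.0) = 59
→ Q = 230.0·(186.0 − 59)/(59 − 23.00) = 811.4 L/s.

811 L/s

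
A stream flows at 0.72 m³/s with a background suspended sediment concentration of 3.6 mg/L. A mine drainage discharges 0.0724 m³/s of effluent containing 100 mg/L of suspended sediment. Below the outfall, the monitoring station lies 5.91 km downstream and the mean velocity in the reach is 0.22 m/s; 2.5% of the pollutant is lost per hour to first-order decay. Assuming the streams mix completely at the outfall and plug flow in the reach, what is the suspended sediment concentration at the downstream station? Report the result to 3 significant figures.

10.3 mg/L

Mass balance: C = (0.7200·3.600 + 0.07240·100.0) / 0.7924 = 9.832/0.7924 = 12.41 mg/L.
Travel time t = 5.91·1000 / 0.22 = 26860 s = 7.462 h.
2.5%/h lost → k = −ln(1 − 0.025) = 0.02532 h⁻¹.
First-order decay: C = 12.41·exp(−k·t) = 12.41·0.8278 = 10.27 mg/L.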